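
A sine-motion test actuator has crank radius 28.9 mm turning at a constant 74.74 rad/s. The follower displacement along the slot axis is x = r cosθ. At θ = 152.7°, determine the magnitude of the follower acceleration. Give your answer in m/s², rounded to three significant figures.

143

ω = 74.74 rad/s
x = r cosθ ⇒ ẍ = −rω² cosθ (ω constant).
|a| = rω²|cosθ| = 0.0289·(74.74)²·|cos 152.7°| = 143.46 m/s².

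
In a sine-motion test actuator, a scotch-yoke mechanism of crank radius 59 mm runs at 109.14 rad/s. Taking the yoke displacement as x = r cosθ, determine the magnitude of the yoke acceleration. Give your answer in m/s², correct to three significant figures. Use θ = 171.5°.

ω = 109.1 rad/s
x = r cosθ ⇒ ẍ = −rω² cosθ (ω constant).
|a| = rω²|cosθ| = 0.059·(109.1)²·|cos 171.5°| = 695.06 m/s².

695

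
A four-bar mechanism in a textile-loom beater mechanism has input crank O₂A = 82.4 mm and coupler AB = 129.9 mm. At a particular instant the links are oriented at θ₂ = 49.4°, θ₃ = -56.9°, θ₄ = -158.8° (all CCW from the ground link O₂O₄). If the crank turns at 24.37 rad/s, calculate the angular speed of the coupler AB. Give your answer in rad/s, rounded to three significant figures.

ω₂ = 24.37 rad/s
Differentiating the loop-closure r₂e^{iθ₂}+r₃e^{iθ₃}=r₁+r₄e^{iθ₄} gives r₂ω₂e^{iθ₂}+r₃ω₃e^{iθ₃}=r₄ω₄e^{iθ₄}.
Eliminating the other unknown: ω₃ = r₂ω₂ sin(θ₄−θ₂) / [r₃ sin(θ₃−θ₄)].
Numerator sine = +0.47255; denominator sine = +0.97851.
Result = 0.0824·24.37·(+0.47255) / (0.1299·(+0.97851)) = +7.4655 rad/s; magnitude 7.4655 rad/s.

7.47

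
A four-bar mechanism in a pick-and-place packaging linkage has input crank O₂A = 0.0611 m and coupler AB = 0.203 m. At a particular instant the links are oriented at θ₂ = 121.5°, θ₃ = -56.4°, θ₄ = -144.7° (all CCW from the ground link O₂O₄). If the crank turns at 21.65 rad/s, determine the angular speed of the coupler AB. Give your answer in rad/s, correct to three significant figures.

ω₂ = 21.65 rad/s
Differentiating the loop-closure r₂e^{iθ₂}+r₃e^{iθ₃}=r₁+r₄e^{iθ₄} gives r₂ω₂e^{iθ₂}+r₃ω₃e^{iθ₃}=r₄ω₄e^{iθ₄}.
Eliminating the other unknown: ω₃ = r₂ω₂ sin(θ₄−θ₂) / [r₃ sin(θ₃−θ₄)].
Numerator sine = +0.99780; denominator sine = +0.99956.
Result = 0.0611·21.65·(+0.99780) / (0.203·(+0.99956)) = +6.5049 rad/s; magnitude 6.5049 rad/s.

6.50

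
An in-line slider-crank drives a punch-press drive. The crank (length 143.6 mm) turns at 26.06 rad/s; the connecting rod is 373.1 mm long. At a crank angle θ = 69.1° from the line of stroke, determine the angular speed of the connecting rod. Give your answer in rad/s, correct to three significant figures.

3.83

ω = 26.06 rad/s
The rod makes angle φ with the slider axis where L sinφ = r sinθ; differentiating, L cosφ·φ̇ = r ω cosθ.
L cosφ = √(L² − r² sin²θ) = 0.34815 m.
|ω_rod| = r ω |cosθ| / √(L² − r² sin²θ) = 0.1436·26.06·0.35674/0.34815 = 3.8346 rad/s.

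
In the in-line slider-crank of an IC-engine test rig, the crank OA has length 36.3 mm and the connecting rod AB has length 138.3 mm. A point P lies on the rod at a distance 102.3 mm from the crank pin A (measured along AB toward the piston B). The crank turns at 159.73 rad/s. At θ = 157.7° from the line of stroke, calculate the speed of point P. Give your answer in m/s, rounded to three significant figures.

2.28

ω = 159.7 rad/s.  Crank-pin speed |V_A| = rω = 5.7982 m/s, perpendicular to OA.
Rod angle: sinφ = −(r/L) sinθ ⇒ φ = -5.716°; ω_rod = −rω cosθ/√(L²−r²sin²θ) = +38.983 rad/s.
V_P = V_A + ω_rod × AP, with AP = 0.1023 m along the rod.
Components: V_Px = −rω sinθ − a·ω_rod·sinφ = -1.803 m/s;  V_Py = rω cosθ + a·ω_rod·cosφ = -1.3964 m/s.
|V_P| = √(V_Px² + V_Py²) = 2.2805 m/s.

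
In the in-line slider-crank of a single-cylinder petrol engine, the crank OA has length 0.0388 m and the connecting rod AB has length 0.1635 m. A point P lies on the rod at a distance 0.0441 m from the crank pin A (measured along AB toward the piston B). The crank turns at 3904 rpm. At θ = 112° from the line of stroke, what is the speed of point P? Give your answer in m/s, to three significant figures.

ω = 408.8 rad/s.  Crank-pin speed |V_A| = rω = 15.862 m/s, perpendicular to OA.
Rod angle: sinφ = −(r/L) sinθ ⇒ φ = -12.711°; ω_rod = −rω cosθ/√(L²−r²sin²θ) = +37.257 rad/s.
V_P = V_A + ω_rod × AP, with AP = 0.0441 m along the rod.
Components: V_Px = −rω sinθ − a·ω_rod·sinφ = -14.346 m/s;  V_Py = rω cosθ + a·ω_rod·cosφ = -4.3394 m/s.
|V_P| = √(V_Px² + V_Py²) = 14.988 m/s.

15.0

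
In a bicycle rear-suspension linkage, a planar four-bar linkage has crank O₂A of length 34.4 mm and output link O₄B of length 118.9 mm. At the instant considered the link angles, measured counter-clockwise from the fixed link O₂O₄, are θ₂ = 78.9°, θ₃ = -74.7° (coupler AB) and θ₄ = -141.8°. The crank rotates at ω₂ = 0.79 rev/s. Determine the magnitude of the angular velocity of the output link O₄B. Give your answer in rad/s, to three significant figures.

ω₂ = 4.964 rad/s (from 0.79 rev/s).
Differentiating the loop-closure r₂e^{iθ₂}+r₃e^{iθ₃}=r₁+r₄e^{iθ₄} gives r₂ω₂e^{iθ₂}+r₃ω₃e^{iθ₃}=r₄ω₄e^{iθ₄}.
Eliminating the other unknown: ω₄ = r₂ω₂ sin(θ₂−θ₃) / [r₄ sin(θ₄−θ₃)].
Numerator sine = +0.44464; denominator sine = -0.92119.
Result = 0.0344·4.964·(+0.44464) / (0.1189·(-0.92119)) = -0.69317 rad/s; magnitude 0.69317 rad/s.

0.693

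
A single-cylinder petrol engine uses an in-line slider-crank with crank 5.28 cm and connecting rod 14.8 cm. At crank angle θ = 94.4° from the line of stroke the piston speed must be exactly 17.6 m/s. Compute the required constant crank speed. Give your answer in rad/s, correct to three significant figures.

344

For an in-line slider-crank, |v_piston| = rω|sinθ|·[1 + r cosθ/√(L² − r² sin²θ)].
With r = 0.0528 m, L = 0.148 m, θ = 94.4°: the bracketed kinematic factor |dx/dθ| = 0.051103 m.
ω = v/|dx/dθ| = 17.6/0.051103 = 344.4 rad/s.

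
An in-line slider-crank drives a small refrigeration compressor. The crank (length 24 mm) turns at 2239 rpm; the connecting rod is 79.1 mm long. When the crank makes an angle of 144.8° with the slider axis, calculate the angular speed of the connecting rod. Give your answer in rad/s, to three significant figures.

59.0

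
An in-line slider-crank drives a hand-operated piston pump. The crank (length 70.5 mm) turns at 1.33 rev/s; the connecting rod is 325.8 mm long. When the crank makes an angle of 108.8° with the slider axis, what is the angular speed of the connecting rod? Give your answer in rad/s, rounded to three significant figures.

0.595

ω = 8.357 rad/s (converted from 1.33 rev/s).
The rod makes angle φ with the slider axis where L sinφ = r sinθ; differentiating, L cosφ·φ̇ = r ω cosθ.
L cosφ = √(L² − r² sin²θ) = 0.31889 m.
|ω_rod| = r ω |cosθ| / √(L² − r² sin²θ) = 0.0705·8.357·0.32227/0.31889 = 0.59538 rad/s.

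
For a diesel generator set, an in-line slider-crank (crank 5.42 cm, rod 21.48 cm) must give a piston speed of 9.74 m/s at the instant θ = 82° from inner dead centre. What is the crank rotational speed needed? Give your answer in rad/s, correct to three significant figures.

For an in-line slider-crank, |v_piston| = rω|sinθ|·[1 + r cosθ/√(L² − r² sin²θ)].
With r = 0.0542 m, L = 0.2148 m, θ = 82°: the bracketed kinematic factor |dx/dθ| = 0.055619 m.
ω = v/|dx/dθ| = 9.74/0.055619 = 175.12 rad/s.

175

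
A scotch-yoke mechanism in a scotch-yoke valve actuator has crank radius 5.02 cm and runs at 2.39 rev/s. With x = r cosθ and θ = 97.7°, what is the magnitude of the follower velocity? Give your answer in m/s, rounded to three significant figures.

0.747

ω = 15.02 rad/s (from 2.39 rev/s).
x = r cosθ ⇒ ẋ = −rω sinθ.
|v| = rω|sinθ| = 0.0502·15.02·|sin 97.7°| = 0.74705 m/s.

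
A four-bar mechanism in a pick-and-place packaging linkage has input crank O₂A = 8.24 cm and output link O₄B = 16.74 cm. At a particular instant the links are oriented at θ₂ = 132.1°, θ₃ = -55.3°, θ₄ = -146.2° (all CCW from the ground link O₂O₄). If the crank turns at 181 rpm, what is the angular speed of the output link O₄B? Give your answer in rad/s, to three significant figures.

1.20

ω₂ = 18.95 rad/s (from 181 rpm).
Differentiating the loop-closure r₂e^{iθ₂}+r₃e^{iθ₃}=r₁+r₄e^{iθ₄} gives r₂ω₂e^{iθ₂}+r₃ω₃e^{iθ₃}=r₄ω₄e^{iθ₄}.
Eliminating the other unknown: ω₄ = r₂ω₂ sin(θ₂−θ₃) / [r₄ sin(θ₄−θ₃)].
Numerator sine = -0.12880; denominator sine = -0.99988.
Result = 0.0824·18.95·(-0.12880) / (0.1674·(-0.99988)) = +1.2018 rad/s; magnitude 1.2018 rad/s.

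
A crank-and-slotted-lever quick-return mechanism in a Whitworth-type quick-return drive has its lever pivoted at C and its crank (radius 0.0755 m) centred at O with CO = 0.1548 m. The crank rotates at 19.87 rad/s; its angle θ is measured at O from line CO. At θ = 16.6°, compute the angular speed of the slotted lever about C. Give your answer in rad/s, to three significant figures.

ω = 19.87 rad/s
Crank pin A relative to C: A = (d + r cosθ, r sinθ); lever angle φ = atan2(r sinθ, d + r cosθ).
Differentiating tanφ: φ̇ = rω(d cosθ + r)/(d² + r² + 2dr cosθ).
d² + r² + 2dr cosθ = |CA|² = 0.0520639 m²;  d cosθ + r = +0.22385 m.
|ω_lever| = |0.0755·19.87·+0.22385| / 0.0520639 = 6.45 rad/s.

6.45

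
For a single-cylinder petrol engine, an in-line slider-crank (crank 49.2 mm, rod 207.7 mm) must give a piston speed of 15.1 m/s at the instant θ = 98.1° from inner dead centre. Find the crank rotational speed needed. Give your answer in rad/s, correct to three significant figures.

For an in-line slider-crank, |v_piston| = rω|sinθ|·[1 + r cosθ/√(L² − r² sin²θ)].
With r = 0.0492 m, L = 0.2077 m, θ = 98.1°: the bracketed kinematic factor |dx/dθ| = 0.047037 m.
ω = v/|dx/dθ| = 15.1/0.047037 = 321.03 rad/s.

321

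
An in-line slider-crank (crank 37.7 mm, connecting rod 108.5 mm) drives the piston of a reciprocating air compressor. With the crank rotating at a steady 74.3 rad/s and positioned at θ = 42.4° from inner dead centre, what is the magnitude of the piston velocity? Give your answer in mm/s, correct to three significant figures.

ω = 74.3 rad/s
For an in-line slider-crank, x = r cosθ + √(L² − r² sin²θ), so v = −rω sinθ·[1 + r cosθ/√(L² − r² sin²θ)].
With r = 0.0377 m, L = 0.1085 m, θ = 42.4°: √(L² − r² sin²θ) = 0.10548 m.
v = −0.0377·74.3·0.67430·[1 + 0.0377·0.73846/0.10548] = -2.3873 m/s.
|v| = 2.3873 m/s = 2387.3 mm/s.

2390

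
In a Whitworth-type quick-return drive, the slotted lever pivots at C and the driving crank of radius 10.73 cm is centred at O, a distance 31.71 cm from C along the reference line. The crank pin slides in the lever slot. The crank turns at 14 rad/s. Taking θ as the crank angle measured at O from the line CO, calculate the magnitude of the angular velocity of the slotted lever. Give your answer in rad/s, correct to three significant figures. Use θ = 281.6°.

2.04

ω = 14 rad/s
Crank pin A relative to C: A = (d + r cosθ, r sinθ); lever angle φ = atan2(r sinθ, d + r cosθ).
Differentiating tanφ: φ̇ = rω(d cosθ + r)/(d² + r² + 2dr cosθ).
d² + r² + 2dr cosθ = |CA|² = 0.125749 m²;  d cosθ + r = +0.17106 m.
|ω_lever| = |0.1073·14·+0.17106| / 0.125749 = 2.0435 rad/s.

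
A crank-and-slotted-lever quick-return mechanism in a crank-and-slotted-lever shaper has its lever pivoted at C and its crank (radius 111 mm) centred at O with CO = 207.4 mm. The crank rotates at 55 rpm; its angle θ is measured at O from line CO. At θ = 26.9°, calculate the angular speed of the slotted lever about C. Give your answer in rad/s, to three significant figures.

1.96

ω = 5.76 rad/s (from 55 rpm).
Crank pin A relative to C: A = (d + r cosθ, r sinθ); lever angle φ = atan2(r sinθ, d + r cosθ).
Differentiating tanφ: φ̇ = rω(d cosθ + r)/(d² + r² + 2dr cosθ).
d² + r² + 2dr cosθ = |CA|² = 0.0963966 m²;  d cosθ + r = +0.29596 m.
|ω_lever| = |0.111·5.76·+0.29596| / 0.0963966 = 1.9628 rad/s.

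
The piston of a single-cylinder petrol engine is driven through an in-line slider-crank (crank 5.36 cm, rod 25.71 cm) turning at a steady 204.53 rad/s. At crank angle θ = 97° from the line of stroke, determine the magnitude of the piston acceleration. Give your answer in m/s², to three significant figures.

ω = 204.5 rad/s
x(θ) = r cosθ + √(L² − r² sin²θ); with ω constant, a = ω²·d²x/dθ².
d²x/dθ² = −r cosθ − r²(cos2θ)/√u − r⁴ sin²2θ/(4u^{3/2}),  u = L² − r² sin²θ = 0.0632701 m².
Substituting r = 0.0536 m, L = 0.2571 m, θ = 97°: d²x/dθ² = +0.017607 m.
a = ω²·d²x/dθ² = (204.5)²·(+0.017607) = +736.55 m/s²;  |a| = 736.55 m/s².

737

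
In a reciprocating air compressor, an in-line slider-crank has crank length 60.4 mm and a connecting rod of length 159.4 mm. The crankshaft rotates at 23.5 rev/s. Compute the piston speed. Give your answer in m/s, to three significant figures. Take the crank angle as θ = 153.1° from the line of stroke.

2.65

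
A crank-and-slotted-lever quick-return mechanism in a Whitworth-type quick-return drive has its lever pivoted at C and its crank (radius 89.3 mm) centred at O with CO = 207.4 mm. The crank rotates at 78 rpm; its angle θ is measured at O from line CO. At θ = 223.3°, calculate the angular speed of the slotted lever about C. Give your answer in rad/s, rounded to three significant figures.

1.87

ω = 8.168 rad/s (from 78 rpm).
Crank pin A relative to C: A = (d + r cosθ, r sinθ); lever angle φ = atan2(r sinθ, d + r cosθ).
Differentiating tanφ: φ̇ = rω(d cosθ + r)/(d² + r² + 2dr cosθ).
d² + r² + 2dr cosθ = |CA|² = 0.0240314 m²;  d cosθ + r = -0.06164 m.
|ω_lever| = |0.0893·8.168·-0.06164| / 0.0240314 = 1.8709 rad/s.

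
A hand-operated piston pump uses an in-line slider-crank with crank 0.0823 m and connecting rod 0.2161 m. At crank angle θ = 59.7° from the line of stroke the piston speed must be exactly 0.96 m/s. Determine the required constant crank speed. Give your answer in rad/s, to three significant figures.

11.2

For an in-line slider-crank, |v_piston| = rω|sinθ|·[1 + r cosθ/√(L² − r² sin²θ)].
With r = 0.0823 m, L = 0.2161 m, θ = 59.7°: the bracketed kinematic factor |dx/dθ| = 0.085515 m.
ω = v/|dx/dθ| = 0.96/0.085515 = 11.226 rad/s.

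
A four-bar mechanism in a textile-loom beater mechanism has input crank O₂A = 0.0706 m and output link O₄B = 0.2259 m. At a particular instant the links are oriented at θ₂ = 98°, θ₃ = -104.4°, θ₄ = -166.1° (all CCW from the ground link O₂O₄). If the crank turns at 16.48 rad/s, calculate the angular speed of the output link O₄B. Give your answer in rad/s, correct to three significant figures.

ω₂ = 16.48 rad/s
Differentiating the loop-closure r₂e^{iθ₂}+r₃e^{iθ₃}=r₁+r₄e^{iθ₄} gives r₂ω₂e^{iθ₂}+r₃ω₃e^{iθ₃}=r₄ω₄e^{iθ₄}.
Eliminating the other unknown: ω₄ = r₂ω₂ sin(θ₂−θ₃) / [r₄ sin(θ₄−θ₃)].
Numerator sine = -0.38107; denominator sine = -0.88048.
Result = 0.0706·16.48·(-0.38107) / (0.2259·(-0.88048)) = +2.2291 rad/s; magnitude 2.2291 rad/s.

2.23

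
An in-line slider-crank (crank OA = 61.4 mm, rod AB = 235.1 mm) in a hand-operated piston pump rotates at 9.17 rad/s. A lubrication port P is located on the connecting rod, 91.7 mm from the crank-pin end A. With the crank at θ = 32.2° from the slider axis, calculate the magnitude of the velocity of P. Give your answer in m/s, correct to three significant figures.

ω = 9.17 rad/s.  Crank-pin speed |V_A| = rω = 0.56304 m/s, perpendicular to OA.
Rod angle: sinφ = −(r/L) sinθ ⇒ φ = -8.000°; ω_rod = −rω cosθ/√(L²−r²sin²θ) = -2.0465 rad/s.
V_P = V_A + ω_rod × AP, with AP = 0.0917 m along the rod.
Components: V_Px = −rω sinθ − a·ω_rod·sinφ = -0.32615 m/s;  V_Py = rω cosθ + a·ω_rod·cosφ = +0.29061 m/s.
|V_P| = √(V_Px² + V_Py²) = 0.43683 m/s.

0.437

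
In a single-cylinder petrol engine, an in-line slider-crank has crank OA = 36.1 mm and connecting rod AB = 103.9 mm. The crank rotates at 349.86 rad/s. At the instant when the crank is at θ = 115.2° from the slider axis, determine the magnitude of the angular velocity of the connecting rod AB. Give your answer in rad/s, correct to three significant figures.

54.5

ω = 349.9 rad/s
The rod makes angle φ with the slider axis where L sinφ = r sinθ; differentiating, L cosφ·φ̇ = r ω cosθ.
L cosφ = √(L² − r² sin²θ) = 0.098632 m.
|ω_rod| = r ω |cosθ| / √(L² − r² sin²θ) = 0.0361·349.9·0.42578/0.098632 = 54.522 rad/s.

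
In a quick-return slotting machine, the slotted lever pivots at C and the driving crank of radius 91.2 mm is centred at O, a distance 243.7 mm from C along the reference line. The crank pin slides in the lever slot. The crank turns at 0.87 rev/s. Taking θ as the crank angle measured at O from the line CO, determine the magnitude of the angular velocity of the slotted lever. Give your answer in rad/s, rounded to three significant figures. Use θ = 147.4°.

ω = 5.466 rad/s (from 0.87 rev/s).
Crank pin A relative to C: A = (d + r cosθ, r sinθ); lever angle φ = atan2(r sinθ, d + r cosθ).
Differentiating tanφ: φ̇ = rω(d cosθ + r)/(d² + r² + 2dr cosθ).
d² + r² + 2dr cosθ = |CA|² = 0.0302594 m²;  d cosθ + r = -0.11411 m.
|ω_lever| = |0.0912·5.466·-0.11411| / 0.0302594 = 1.8799 rad/s.

1.88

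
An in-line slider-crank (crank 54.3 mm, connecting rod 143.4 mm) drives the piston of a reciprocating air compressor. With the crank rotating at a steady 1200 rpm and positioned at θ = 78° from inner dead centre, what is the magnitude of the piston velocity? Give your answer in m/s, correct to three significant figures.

7.24

ω = 2π·1200/60 = 125.7 rad/s
For an in-line slider-crank, x = r cosθ + √(L² − r² sin²θ), so v = −rω sinθ·[1 + r cosθ/√(L² − r² sin²θ)].
With r = 0.0543 m, L = 0.1434 m, θ = 78°: √(L² − r² sin²θ) = 0.1332 m.
v = −0.0543·125.7·0.97815·[1 + 0.0543·0.20791/0.1332] = -7.2401 m/s.
|v| = 7.2401 m/s.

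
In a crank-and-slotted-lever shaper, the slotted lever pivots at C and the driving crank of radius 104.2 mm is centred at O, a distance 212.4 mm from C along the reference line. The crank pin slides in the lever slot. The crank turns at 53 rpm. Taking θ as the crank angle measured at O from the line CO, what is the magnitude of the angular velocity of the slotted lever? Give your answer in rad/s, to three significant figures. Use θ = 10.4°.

1.82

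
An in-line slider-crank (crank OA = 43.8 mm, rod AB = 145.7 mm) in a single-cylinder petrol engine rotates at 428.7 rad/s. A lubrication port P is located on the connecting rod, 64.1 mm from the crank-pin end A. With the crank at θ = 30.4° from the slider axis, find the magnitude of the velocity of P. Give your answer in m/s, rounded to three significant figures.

13.9

ω = 428.7 rad/s.  Crank-pin speed |V_A| = rω = 18.777 m/s, perpendicular to OA.
Rod angle: sinφ = −(r/L) sinθ ⇒ φ = -8.750°; ω_rod = −rω cosθ/√(L²−r²sin²θ) = -112.47 rad/s.
V_P = V_A + ω_rod × AP, with AP = 0.0641 m along the rod.
Components: V_Px = −rω sinθ − a·ω_rod·sinφ = -10.598 m/s;  V_Py = rω cosθ + a·ω_rod·cosφ = +9.0704 m/s.
|V_P| = √(V_Px² + V_Py²) = 13.95 m/s.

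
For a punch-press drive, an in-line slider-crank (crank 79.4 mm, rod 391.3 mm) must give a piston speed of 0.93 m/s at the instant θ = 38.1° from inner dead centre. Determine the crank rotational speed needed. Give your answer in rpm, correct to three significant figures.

156

For an in-line slider-crank, |v_piston| = rω|sinθ|·[1 + r cosθ/√(L² − r² sin²θ)].
With r = 0.0794 m, L = 0.3913 m, θ = 38.1°: the bracketed kinematic factor |dx/dθ| = 0.056878 m.
ω = v/|dx/dθ| = 0.93/0.056878 = 16.351 rad/s.
N = 60ω/(2π) = 156.14 rpm.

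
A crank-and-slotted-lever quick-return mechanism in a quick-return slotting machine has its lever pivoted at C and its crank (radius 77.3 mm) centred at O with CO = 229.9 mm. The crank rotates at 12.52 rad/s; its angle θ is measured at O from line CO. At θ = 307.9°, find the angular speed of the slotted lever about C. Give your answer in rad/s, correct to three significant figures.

2.62

ω = 12.52 rad/s
Crank pin A relative to C: A = (d + r cosθ, r sinθ); lever angle φ = atan2(r sinθ, d + r cosθ).
Differentiating tanφ: φ̇ = rω(d cosθ + r)/(d² + r² + 2dr cosθ).
d² + r² + 2dr cosθ = |CA|² = 0.0806626 m²;  d cosθ + r = +0.21852 m.
|ω_lever| = |0.0773·12.52·+0.21852| / 0.0806626 = 2.6219 rad/s.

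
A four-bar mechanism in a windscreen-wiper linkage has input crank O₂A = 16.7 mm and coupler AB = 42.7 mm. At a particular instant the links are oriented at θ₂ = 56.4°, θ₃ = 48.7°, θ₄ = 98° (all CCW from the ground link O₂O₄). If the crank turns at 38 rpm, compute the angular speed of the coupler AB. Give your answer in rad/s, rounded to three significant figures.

1.36

ω₂ = 3.979 rad/s (from 38 rpm).
Differentiating the loop-closure r₂e^{iθ₂}+r₃e^{iθ₃}=r₁+r₄e^{iθ₄} gives r₂ω₂e^{iθ₂}+r₃ω₃e^{iθ₃}=r₄ω₄e^{iθ₄}.
Eliminating the other unknown: ω₃ = r₂ω₂ sin(θ₄−θ₂) / [r₃ sin(θ₃−θ₄)].
Numerator sine = +0.66393; denominator sine = -0.75813.
Result = 0.0167·3.979·(+0.66393) / (0.0427·(-0.75813)) = -1.3629 rad/s; magnitude 1.3629 rad/s.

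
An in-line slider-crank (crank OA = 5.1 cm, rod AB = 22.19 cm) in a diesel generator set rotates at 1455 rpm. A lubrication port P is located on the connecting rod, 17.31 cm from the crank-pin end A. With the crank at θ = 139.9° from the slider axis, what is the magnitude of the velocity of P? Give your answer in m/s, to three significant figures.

ω = 152.4 rad/s.  Crank-pin speed |V_A| = rω = 7.7707 m/s, perpendicular to OA.
Rod angle: sinφ = −(r/L) sinθ ⇒ φ = -8.513°; ω_rod = −rω cosθ/√(L²−r²sin²θ) = +27.085 rad/s.
V_P = V_A + ω_rod × AP, with AP = 0.1731 m along the rod.
Components: V_Px = −rω sinθ − a·ω_rod·sinφ = -4.3112 m/s;  V_Py = rω cosθ + a·ω_rod·cosφ = -1.3072 m/s.
|V_P| = √(V_Px² + V_Py²) = 4.505 m/s.

4.51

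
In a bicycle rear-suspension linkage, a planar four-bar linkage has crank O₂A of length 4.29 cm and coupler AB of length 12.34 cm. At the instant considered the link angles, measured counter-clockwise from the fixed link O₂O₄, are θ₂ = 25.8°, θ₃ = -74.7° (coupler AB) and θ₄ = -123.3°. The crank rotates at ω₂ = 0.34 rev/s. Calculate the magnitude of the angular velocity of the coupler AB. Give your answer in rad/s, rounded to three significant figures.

ω₂ = 2.136 rad/s (from 0.34 rev/s).
Differentiating the loop-closure r₂e^{iθ₂}+r₃e^{iθ₃}=r₁+r₄e^{iθ₄} gives r₂ω₂e^{iθ₂}+r₃ω₃e^{iθ₃}=r₄ω₄e^{iθ₄}.
Eliminating the other unknown: ω₃ = r₂ω₂ sin(θ₄−θ₂) / [r₃ sin(θ₃−θ₄)].
Numerator sine = -0.51354; denominator sine = +0.75011.
Result = 0.0429·2.136·(-0.51354) / (0.1234·(+0.75011)) = -0.50845 rad/s; magnitude 0.50845 rad/s.

0.508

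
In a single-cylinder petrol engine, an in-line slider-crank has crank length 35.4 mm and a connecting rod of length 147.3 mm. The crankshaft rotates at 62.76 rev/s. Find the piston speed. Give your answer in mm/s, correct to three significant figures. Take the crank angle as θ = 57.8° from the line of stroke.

ω = 2π·62.8 = 394.3 rad/s
For an in-line slider-crank, x = r cosθ + √(L² − r² sin²θ), so v = −rω sinθ·[1 + r cosθ/√(L² − r² sin²θ)].
With r = 0.0354 m, L = 0.1473 m, θ = 57.8°: √(L² − r² sin²θ) = 0.14422 m.
v = −0.0354·394.3·0.84619·[1 + 0.0354·0.53288/0.14422] = -13.357 m/s.
|v| = 13.357 m/s = 13357 mm/s.

13400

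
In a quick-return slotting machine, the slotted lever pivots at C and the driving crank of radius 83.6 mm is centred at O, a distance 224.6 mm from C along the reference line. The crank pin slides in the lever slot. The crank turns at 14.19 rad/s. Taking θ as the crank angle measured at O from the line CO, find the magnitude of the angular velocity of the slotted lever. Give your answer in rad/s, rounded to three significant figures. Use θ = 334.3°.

3.72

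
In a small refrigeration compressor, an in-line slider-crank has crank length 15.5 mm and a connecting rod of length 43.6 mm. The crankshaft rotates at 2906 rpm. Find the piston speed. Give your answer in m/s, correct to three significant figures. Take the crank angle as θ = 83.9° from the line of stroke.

4.88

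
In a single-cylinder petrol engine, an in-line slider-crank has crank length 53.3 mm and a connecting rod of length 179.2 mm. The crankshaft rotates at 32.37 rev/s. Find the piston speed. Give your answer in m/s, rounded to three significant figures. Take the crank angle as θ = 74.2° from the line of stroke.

ω = 2π·32.4 = 203.4 rad/s
For an in-line slider-crank, x = r cosθ + √(L² − r² sin²θ), so v = −rω sinθ·[1 + r cosθ/√(L² − r² sin²θ)].
With r = 0.0533 m, L = 0.1792 m, θ = 74.2°: √(L² − r² sin²θ) = 0.1717 m.
v = −0.0533·203.4·0.96222·[1 + 0.0533·0.27228/0.1717] = -11.313 m/s.
|v| = 11.313 m/s.

11.3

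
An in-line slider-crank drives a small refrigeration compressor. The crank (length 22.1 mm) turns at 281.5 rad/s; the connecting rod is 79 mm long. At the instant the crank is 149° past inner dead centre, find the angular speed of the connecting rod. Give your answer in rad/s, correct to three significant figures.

ω = 281.5 rad/s
The rod makes angle φ with the slider axis where L sinφ = r sinθ; differentiating, L cosφ·φ̇ = r ω cosθ.
L cosφ = √(L² − r² sin²θ) = 0.078176 m.
|ω_rod| = r ω |cosθ| / √(L² − r² sin²θ) = 0.0221·281.5·0.85717/0.078176 = 68.213 rad/s.

68.2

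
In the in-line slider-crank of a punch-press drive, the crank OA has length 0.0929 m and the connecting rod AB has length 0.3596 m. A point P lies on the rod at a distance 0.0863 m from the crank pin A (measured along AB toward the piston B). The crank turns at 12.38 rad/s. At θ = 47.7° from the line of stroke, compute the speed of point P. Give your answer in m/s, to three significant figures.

ω = 12.38 rad/s.  Crank-pin speed |V_A| = rω = 1.1501 m/s, perpendicular to OA.
Rod angle: sinφ = −(r/L) sinθ ⇒ φ = -11.016°; ω_rod = −rω cosθ/√(L²−r²sin²θ) = -2.1929 rad/s.
V_P = V_A + ω_rod × AP, with AP = 0.0863 m along the rod.
Components: V_Px = −rω sinθ − a·ω_rod·sinφ = -0.88681 m/s;  V_Py = rω cosθ + a·ω_rod·cosφ = +0.58827 m/s.
|V_P| = √(V_Px² + V_Py²) = 1.0642 m/s.

1.06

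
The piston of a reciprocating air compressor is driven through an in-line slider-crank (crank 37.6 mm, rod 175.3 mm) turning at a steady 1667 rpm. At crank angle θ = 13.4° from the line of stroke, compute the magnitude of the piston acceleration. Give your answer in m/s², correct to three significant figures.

1330

ω = 2π·1667/60 = 174.6 rad/s
x(θ) = r cosθ + √(L² − r² sin²θ); with ω constant, a = ω²·d²x/dθ².
d²x/dθ² = −r cosθ − r²(cos2θ)/√u − r⁴ sin²2θ/(4u^{3/2}),  u = L² − r² sin²θ = 0.0306542 m².
Substituting r = 0.0376 m, L = 0.1753 m, θ = 13.4°: d²x/dθ² = -0.043803 m.
a = ω²·d²x/dθ² = (174.6)²·(-0.043803) = -1334.8 m/s²;  |a| = 1334.8 m/s².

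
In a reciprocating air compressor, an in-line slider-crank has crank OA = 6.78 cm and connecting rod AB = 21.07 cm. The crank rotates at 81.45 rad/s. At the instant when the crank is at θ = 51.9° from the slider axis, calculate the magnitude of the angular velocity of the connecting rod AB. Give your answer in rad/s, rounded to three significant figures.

16.7

ω = 81.45 rad/s
The rod makes angle φ with the slider axis where L sinφ = r sinθ; differentiating, L cosφ·φ̇ = r ω cosθ.
L cosφ = √(L² − r² sin²θ) = 0.20383 m.
|ω_rod| = r ω |cosθ| / √(L² − r² sin²θ) = 0.0678·81.45·0.61704/0.20383 = 16.717 rad/s.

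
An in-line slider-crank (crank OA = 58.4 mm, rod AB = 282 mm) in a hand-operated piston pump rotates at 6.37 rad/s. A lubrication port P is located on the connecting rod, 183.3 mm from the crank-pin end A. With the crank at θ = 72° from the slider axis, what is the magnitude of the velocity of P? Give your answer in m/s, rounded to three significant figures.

ω = 6.37 rad/s.  Crank-pin speed |V_A| = rω = 0.37201 m/s, perpendicular to OA.
Rod angle: sinφ = −(r/L) sinθ ⇒ φ = -11.359°; ω_rod = −rω cosθ/√(L²−r²sin²θ) = -0.41579 rad/s.
V_P = V_A + ω_rod × AP, with AP = 0.1833 m along the rod.
Components: V_Px = −rω sinθ − a·ω_rod·sinφ = -0.36881 m/s;  V_Py = rω cosθ + a·ω_rod·cosφ = +0.040235 m/s.
|V_P| = √(V_Px² + V_Py²) = 0.371 m/s.

0.371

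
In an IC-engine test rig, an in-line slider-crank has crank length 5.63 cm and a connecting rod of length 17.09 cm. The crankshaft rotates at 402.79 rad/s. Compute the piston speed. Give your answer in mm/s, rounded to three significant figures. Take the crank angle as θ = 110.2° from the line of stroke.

ω = 402.8 rad/s
For an in-line slider-crank, x = r cosθ + √(L² − r² sin²θ), so v = −rω sinθ·[1 + r cosθ/√(L² − r² sin²θ)].
With r = 0.0563 m, L = 0.1709 m, θ = 110.2°: √(L² − r² sin²θ) = 0.16253 m.
v = −0.0563·402.8·0.93849·[1 + 0.0563·-0.34530/0.16253] = -18.737 m/s.
|v| = 18.737 m/s = 18737 mm/s.

18700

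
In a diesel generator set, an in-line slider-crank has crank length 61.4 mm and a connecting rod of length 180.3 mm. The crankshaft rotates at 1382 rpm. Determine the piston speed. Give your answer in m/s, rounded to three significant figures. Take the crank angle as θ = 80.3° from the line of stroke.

ω = 2π·1382/60 = 144.7 rad/s
For an in-line slider-crank, x = r cosθ + √(L² − r² sin²θ), so v = −rω sinθ·[1 + r cosθ/√(L² − r² sin²θ)].
With r = 0.0614 m, L = 0.1803 m, θ = 80.3°: √(L² − r² sin²θ) = 0.16984 m.
v = −0.0614·144.7·0.98570·[1 + 0.0614·0.16849/0.16984] = -9.2925 m/s.
|v| = 9.2925 m/s.

9.29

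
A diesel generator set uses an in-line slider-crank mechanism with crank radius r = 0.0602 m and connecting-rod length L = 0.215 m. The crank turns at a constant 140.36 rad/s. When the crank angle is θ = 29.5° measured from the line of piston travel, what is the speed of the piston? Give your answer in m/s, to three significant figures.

5.18

ω = 140.4 rad/s
For an in-line slider-crank, x = r cosθ + √(L² − r² sin²θ), so v = −rω sinθ·[1 + r cosθ/√(L² − r² sin²θ)].
With r = 0.0602 m, L = 0.215 m, θ = 29.5°: √(L² − r² sin²θ) = 0.21295 m.
v = −0.0602·140.4·0.49242·[1 + 0.0602·0.87036/0.21295] = -5.1846 m/s.
|v| = 5.1846 m/s.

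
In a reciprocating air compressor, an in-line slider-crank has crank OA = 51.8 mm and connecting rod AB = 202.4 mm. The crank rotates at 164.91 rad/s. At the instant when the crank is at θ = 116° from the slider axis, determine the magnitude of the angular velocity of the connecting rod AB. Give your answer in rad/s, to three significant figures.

19.0

ω = 164.9 rad/s
The rod makes angle φ with the slider axis where L sinφ = r sinθ; differentiating, L cosφ·φ̇ = r ω cosθ.
L cosφ = √(L² − r² sin²θ) = 0.19697 m.
|ω_rod| = r ω |cosθ| / √(L² − r² sin²θ) = 0.0518·164.9·0.43837/0.19697 = 19.011 rad/s.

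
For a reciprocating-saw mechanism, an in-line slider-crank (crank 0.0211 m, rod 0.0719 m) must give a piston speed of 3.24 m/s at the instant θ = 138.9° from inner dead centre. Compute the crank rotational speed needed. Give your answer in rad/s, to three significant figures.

For an in-line slider-crank, |v_piston| = rω|sinθ|·[1 + r cosθ/√(L² − r² sin²θ)].
With r = 0.0211 m, L = 0.0719 m, θ = 138.9°: the bracketed kinematic factor |dx/dθ| = 0.010745 m.
ω = v/|dx/dθ| = 3.24/0.010745 = 301.55 rad/s.

302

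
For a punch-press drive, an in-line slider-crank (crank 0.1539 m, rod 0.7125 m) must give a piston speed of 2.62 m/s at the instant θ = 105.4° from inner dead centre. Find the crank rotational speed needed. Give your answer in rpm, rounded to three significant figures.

For an in-line slider-crank, |v_piston| = rω|sinθ|·[1 + r cosθ/√(L² − r² sin²θ)].
With r = 0.1539 m, L = 0.7125 m, θ = 105.4°: the bracketed kinematic factor |dx/dθ| = 0.13967 m.
ω = v/|dx/dθ| = 2.62/0.13967 = 18.758 rad/s.
N = 60ω/(2π) = 179.13 rpm.

179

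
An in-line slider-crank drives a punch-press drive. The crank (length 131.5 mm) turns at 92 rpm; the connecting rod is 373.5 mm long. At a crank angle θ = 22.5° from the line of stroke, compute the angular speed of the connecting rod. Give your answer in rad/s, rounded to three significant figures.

3.16

ω = 9.634 rad/s (converted from 92 rpm).
The rod makes angle φ with the slider axis where L sinφ = r sinθ; differentiating, L cosφ·φ̇ = r ω cosθ.
L cosφ = √(L² − r² sin²θ) = 0.37009 m.
|ω_rod| = r ω |cosθ| / √(L² − r² sin²θ) = 0.1315·9.634·0.92388/0.37009 = 3.1626 rad/s.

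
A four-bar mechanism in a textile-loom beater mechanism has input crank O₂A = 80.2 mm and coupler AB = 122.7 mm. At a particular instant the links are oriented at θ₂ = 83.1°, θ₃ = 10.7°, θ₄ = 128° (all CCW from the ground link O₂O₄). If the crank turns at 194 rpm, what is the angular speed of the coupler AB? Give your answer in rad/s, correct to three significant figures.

ω₂ = 20.32 rad/s (from 194 rpm).
Differentiating the loop-closure r₂e^{iθ₂}+r₃e^{iθ₃}=r₁+r₄e^{iθ₄} gives r₂ω₂e^{iθ₂}+r₃ω₃e^{iθ₃}=r₄ω₄e^{iθ₄}.
Eliminating the other unknown: ω₃ = r₂ω₂ sin(θ₄−θ₂) / [r₃ sin(θ₃−θ₄)].
Numerator sine = +0.70587; denominator sine = -0.88862.
Result = 0.0802·20.32·(+0.70587) / (0.1227·(-0.88862)) = -10.548 rad/s; magnitude 10.548 rad/s.

10.5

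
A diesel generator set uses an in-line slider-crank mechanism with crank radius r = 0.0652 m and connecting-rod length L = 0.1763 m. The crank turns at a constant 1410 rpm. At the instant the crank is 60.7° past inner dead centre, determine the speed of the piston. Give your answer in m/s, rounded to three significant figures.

ω = 2π·1410/60 = 147.7 rad/s
For an in-line slider-crank, x = r cosθ + √(L² − r² sin²θ), so v = −rω sinθ·[1 + r cosθ/√(L² − r² sin²θ)].
With r = 0.0652 m, L = 0.1763 m, θ = 60.7°: √(L² − r² sin²θ) = 0.16688 m.
v = −0.0652·147.7·0.87207·[1 + 0.0652·0.48938/0.16688] = -10.001 m/s.
|v| = 10.001 m/s.

10.0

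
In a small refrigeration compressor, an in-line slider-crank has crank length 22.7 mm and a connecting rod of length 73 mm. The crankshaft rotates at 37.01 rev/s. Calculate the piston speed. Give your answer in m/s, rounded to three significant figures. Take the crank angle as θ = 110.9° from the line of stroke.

4.36

ω = 2π·37 = 232.5 rad/s
For an in-line slider-crank, x = r cosθ + √(L² − r² sin²θ), so v = −rω sinθ·[1 + r cosθ/√(L² − r² sin²θ)].
With r = 0.0227 m, L = 0.073 m, θ = 110.9°: √(L² − r² sin²θ) = 0.069852 m.
v = −0.0227·232.5·0.93420·[1 + 0.0227·-0.35674/0.069852] = -4.3597 m/s.
|v| = 4.3597 m/s.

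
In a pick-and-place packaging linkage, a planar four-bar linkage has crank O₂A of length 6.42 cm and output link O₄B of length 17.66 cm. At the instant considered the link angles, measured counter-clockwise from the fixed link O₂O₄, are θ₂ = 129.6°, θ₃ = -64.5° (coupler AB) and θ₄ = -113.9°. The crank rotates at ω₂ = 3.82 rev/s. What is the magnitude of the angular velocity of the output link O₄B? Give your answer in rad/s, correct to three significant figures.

2.80

ω₂ = 24 rad/s (from 3.82 rev/s).
Differentiating the loop-closure r₂e^{iθ₂}+r₃e^{iθ₃}=r₁+r₄e^{iθ₄} gives r₂ω₂e^{iθ₂}+r₃ω₃e^{iθ₃}=r₄ω₄e^{iθ₄}.
Eliminating the other unknown: ω₄ = r₂ω₂ sin(θ₂−θ₃) / [r₄ sin(θ₄−θ₃)].
Numerator sine = -0.24362; denominator sine = -0.75927.
Result = 0.0642·24·(-0.24362) / (0.1766·(-0.75927)) = +2.7996 rad/s; magnitude 2.7996 rad/s.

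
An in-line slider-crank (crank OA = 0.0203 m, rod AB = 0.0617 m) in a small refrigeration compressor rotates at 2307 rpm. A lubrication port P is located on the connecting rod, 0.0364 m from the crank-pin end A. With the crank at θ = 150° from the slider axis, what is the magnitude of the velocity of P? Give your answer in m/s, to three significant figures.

ω = 241.6 rad/s.  Crank-pin speed |V_A| = rω = 4.9042 m/s, perpendicular to OA.
Rod angle: sinφ = −(r/L) sinθ ⇒ φ = -9.469°; ω_rod = −rω cosθ/√(L²−r²sin²θ) = +69.787 rad/s.
V_P = V_A + ω_rod × AP, with AP = 0.0364 m along the rod.
Components: V_Px = −rω sinθ − a·ω_rod·sinφ = -2.0342 m/s;  V_Py = rω cosθ + a·ω_rod·cosφ = -1.7416 m/s.
|V_P| = √(V_Px² + V_Py²) = 2.6779 m/s.

2.68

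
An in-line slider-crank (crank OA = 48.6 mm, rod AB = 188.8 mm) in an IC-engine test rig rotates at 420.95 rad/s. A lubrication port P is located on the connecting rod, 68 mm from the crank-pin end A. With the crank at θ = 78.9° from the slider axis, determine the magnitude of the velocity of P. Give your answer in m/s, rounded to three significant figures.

20.6

ω = 420.9 rad/s.  Crank-pin speed |V_A| = rω = 20.458 m/s, perpendicular to OA.
Rod angle: sinφ = −(r/L) sinθ ⇒ φ = -14.631°; ω_rod = −rω cosθ/√(L²−r²sin²θ) = -21.561 rad/s.
V_P = V_A + ω_rod × AP, with AP = 0.068 m along the rod.
Components: V_Px = −rω sinθ − a·ω_rod·sinφ = -20.446 m/s;  V_Py = rω cosθ + a·ω_rod·cosφ = +2.5201 m/s.
|V_P| = √(V_Px² + V_Py²) = 20.601 m/s.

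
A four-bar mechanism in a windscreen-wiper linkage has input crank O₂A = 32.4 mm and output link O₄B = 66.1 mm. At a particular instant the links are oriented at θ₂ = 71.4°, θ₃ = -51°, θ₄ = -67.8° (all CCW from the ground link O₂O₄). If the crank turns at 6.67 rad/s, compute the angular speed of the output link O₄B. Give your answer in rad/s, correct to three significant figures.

9.55

ω₂ = 6.67 rad/s
Differentiating the loop-closure r₂e^{iθ₂}+r₃e^{iθ₃}=r₁+r₄e^{iθ₄} gives r₂ω₂e^{iθ₂}+r₃ω₃e^{iθ₃}=r₄ω₄e^{iθ₄}.
Eliminating the other unknown: ω₄ = r₂ω₂ sin(θ₂−θ₃) / [r₄ sin(θ₄−θ₃)].
Numerator sine = +0.84433; denominator sine = -0.28903.
Result = 0.0324·6.67·(+0.84433) / (0.0661·(-0.28903)) = -9.5507 rad/s; magnitude 9.5507 rad/s.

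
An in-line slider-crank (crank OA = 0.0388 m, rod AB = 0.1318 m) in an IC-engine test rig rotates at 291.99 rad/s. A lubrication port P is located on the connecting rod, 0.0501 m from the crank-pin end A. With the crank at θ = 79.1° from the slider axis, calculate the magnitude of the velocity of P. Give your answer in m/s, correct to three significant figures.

11.4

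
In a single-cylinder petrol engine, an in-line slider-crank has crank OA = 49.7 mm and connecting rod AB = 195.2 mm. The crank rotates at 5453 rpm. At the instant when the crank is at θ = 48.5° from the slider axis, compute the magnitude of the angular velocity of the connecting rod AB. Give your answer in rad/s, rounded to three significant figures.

98.1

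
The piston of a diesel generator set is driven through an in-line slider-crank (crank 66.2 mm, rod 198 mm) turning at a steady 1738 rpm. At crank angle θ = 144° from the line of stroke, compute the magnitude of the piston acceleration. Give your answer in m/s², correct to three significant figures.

1520

ω = 2π·1738/60 = 182 rad/s
x(θ) = r cosθ + √(L² − r² sin²θ); with ω constant, a = ω²·d²x/dθ².
d²x/dθ² = −r cosθ − r²(cos2θ)/√u − r⁴ sin²2θ/(4u^{3/2}),  u = L² − r² sin²θ = 0.0376899 m².
Substituting r = 0.0662 m, L = 0.198 m, θ = 144°: d²x/dθ² = +0.045988 m.
a = ω²·d²x/dθ² = (182)²·(+0.045988) = +1523.3 m/s²;  |a| = 1523.3 m/s².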